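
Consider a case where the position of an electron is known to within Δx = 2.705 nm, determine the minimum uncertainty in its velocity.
21.399 km/s

Using the Heisenberg uncertainty principle and Δp = mΔv:
ΔxΔp ≥ ℏ/2
Δx(mΔv) ≥ ℏ/2

The minimum uncertainty in velocity is:
Δv_min = ℏ/(2mΔx)
Δv_min = (1.055e-34 J·s) / (2 × 9.109e-31 kg × 2.705e-09 m)
Δv_min = 2.140e+04 m/s = 21.399 km/s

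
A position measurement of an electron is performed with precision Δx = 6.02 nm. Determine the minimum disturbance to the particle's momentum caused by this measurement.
8.759 × 10^-27 kg·m/s

The uncertainty principle implies that measuring position disturbs momentum:
ΔxΔp ≥ ℏ/2

When we measure position with precision Δx, we necessarily introduce a momentum uncertainty:
Δp ≥ ℏ/(2Δx)
Δp_min = (1.055e-34 J·s) / (2 × 6.020e-09 m)
Δp_min = 8.759e-27 kg·m/s

The more precisely we measure position, the greater the momentum disturbance.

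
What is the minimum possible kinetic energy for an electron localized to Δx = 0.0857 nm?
1.297 eV

Localizing a particle requires giving it sufficient momentum uncertainty:

1. From uncertainty principle: Δp ≥ ℏ/(2Δx)
   Δp_min = (1.055e-34 J·s) / (2 × 8.570e-11 m)
   Δp_min = 6.153e-25 kg·m/s

2. This momentum uncertainty corresponds to kinetic energy:
   KE ≈ (Δp)²/(2m) = (6.153e-25)²/(2 × 9.109e-31 kg)
   KE = 2.078e-19 J = 1.297 eV

Tighter localization requires more energy.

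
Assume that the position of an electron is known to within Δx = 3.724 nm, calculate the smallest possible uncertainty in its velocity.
15.543 km/s

Using the Heisenberg uncertainty principle and Δp = mΔv:
ΔxΔp ≥ ℏ/2
Δx(mΔv) ≥ ℏ/2

The minimum uncertainty in velocity is:
Δv_min = ℏ/(2mΔx)
Δv_min = (1.055e-34 J·s) / (2 × 9.109e-31 kg × 3.724e-09 m)
Δv_min = 1.554e+04 m/s = 15.543 km/s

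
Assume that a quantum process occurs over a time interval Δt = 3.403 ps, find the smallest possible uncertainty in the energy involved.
96.711 μeV

Using the energy-time uncertainty principle:
ΔEΔt ≥ ℏ/2

The minimum uncertainty in energy is:
ΔE_min = ℏ/(2Δt)
ΔE_min = (1.055e-34 J·s) / (2 × 3.403e-12 s)
ΔE_min = 1.549e-23 J = 96.711 μeV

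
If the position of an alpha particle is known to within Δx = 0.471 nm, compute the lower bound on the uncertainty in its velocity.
16.848 m/s

Using the Heisenberg uncertainty principle and Δp = mΔv:
ΔxΔp ≥ ℏ/2
Δx(mΔv) ≥ ℏ/2

The minimum uncertainty in velocity is:
Δv_min = ℏ/(2mΔx)
Δv_min = (1.055e-34 J·s) / (2 × 6.645e-27 kg × 4.710e-10 m)
Δv_min = 1.685e+01 m/s = 16.848 m/s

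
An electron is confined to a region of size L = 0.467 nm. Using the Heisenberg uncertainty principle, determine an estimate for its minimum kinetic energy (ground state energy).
43.675 meV

Using the uncertainty principle to estimate ground state energy:

1. The position uncertainty is approximately the confinement size:
   Δx ≈ L = 4.670e-10 m

2. From ΔxΔp ≥ ℏ/2, the minimum momentum uncertainty is:
   Δp ≈ ℏ/(2L) = 1.129e-25 kg·m/s

3. The kinetic energy is approximately:
   KE ≈ (Δp)²/(2m) = (1.129e-25)²/(2 × 9.109e-31 kg)
   KE ≈ 6.997e-21 J = 43.675 meV

This is an order-of-magnitude estimate of the ground state energy.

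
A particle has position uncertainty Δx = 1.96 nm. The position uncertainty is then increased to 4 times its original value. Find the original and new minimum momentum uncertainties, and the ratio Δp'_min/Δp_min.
Original Δp_min = 2.690 × 10^-26 kg·m/s; new Δp'_min = 6.726 × 10^-27 kg·m/s; ratio Δp'_min/Δp_min = 1/4.

From the uncertainty principle ΔxΔp ≥ ℏ/2, the minimum momentum uncertainty is Δp_min = ℏ/(2Δx).

Original (Δx = 1.96 nm = 1.960e-09 m):
Δp_min = (1.055e-34 J·s)/(2 × 1.960e-09 m) = 2.690e-26 kg·m/s

When Δx → 4Δx:
Δp'_min = ℏ/(2 × 4Δx) = (1/4) × ℏ/(2Δx) = (1/4) × Δp_min
Δp'_min = 1/4 × 2.690e-26 kg·m/s = 6.726e-27 kg·m/s

Since Δp_min ∝ 1/Δx, when Δx is increased to 4 times its original value, Δp_min decreases to 1/4 of its original value.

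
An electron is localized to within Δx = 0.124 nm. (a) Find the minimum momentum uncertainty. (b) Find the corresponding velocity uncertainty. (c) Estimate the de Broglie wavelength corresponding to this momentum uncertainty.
(a) Δp_min = 4.252 × 10^-25 kg·m/s
(b) Δv_min = 466.805 km/s
(c) λ_dB = 1.558 nm

Step-by-step:

(a) From the uncertainty principle:
Δp_min = ℏ/(2Δx) = (1.055e-34 J·s)/(2 × 1.240e-10 m) = 4.252e-25 kg·m/s

(b) The velocity uncertainty:
Δv = Δp/m = (4.252e-25 kg·m/s)/(9.109e-31 kg) = 4.668e+05 m/s = 466.805 km/s

(c) The de Broglie wavelength for this momentum:
λ = h/p = (6.626e-34 J·s)/(4.252e-25 kg·m/s) = 1.558e-09 m = 1.558 nm

Note: The de Broglie wavelength is comparable to the localization size, as expected from wave-particle duality.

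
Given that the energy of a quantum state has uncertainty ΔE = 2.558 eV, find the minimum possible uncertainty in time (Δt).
128.658 as

Using the energy-time uncertainty principle:
ΔEΔt ≥ ℏ/2

The minimum uncertainty in time is:
Δt_min = ℏ/(2ΔE)
Δt_min = (1.055e-34 J·s) / (2 × 4.098e-19 J)
Δt_min = 1.287e-16 s = 128.658 as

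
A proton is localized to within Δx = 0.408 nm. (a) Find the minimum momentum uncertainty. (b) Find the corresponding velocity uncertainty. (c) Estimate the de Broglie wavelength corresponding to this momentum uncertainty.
(a) Δp_min = 1.292 × 10^-25 kg·m/s
(b) Δv_min = 77.266 m/s
(c) λ_dB = 5.127 nm

Step-by-step:

(a) From the uncertainty principle:
Δp_min = ℏ/(2Δx) = (1.055e-34 J·s)/(2 × 4.080e-10 m) = 1.292e-25 kg·m/s

(b) The velocity uncertainty:
Δv = Δp/m = (1.292e-25 kg·m/s)/(1.673e-27 kg) = 7.727e+01 m/s = 77.266 m/s

(c) The de Broglie wavelength for this momentum:
λ = h/p = (6.626e-34 J·s)/(1.292e-25 kg·m/s) = 5.127e-09 m = 5.127 nm

Note: The de Broglie wavelength is comparable to the localization size, as expected from wave-particle duality.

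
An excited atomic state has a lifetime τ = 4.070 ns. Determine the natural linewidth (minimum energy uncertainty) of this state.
80.861 neV

Using the energy-time uncertainty principle:
ΔEΔt ≥ ℏ/2

The lifetime τ represents the time uncertainty Δt.
The natural linewidth (minimum energy uncertainty) is:

ΔE = ℏ/(2τ)
ΔE = (1.055e-34 J·s) / (2 × 4.070e-09 s)
ΔE = 1.296e-26 J = 80.861 neV

This natural linewidth limits the precision of spectroscopic measurements.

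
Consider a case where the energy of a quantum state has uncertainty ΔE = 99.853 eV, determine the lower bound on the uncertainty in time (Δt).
3.296 as

Using the energy-time uncertainty principle:
ΔEΔt ≥ ℏ/2

The minimum uncertainty in time is:
Δt_min = ℏ/(2ΔE)
Δt_min = (1.055e-34 J·s) / (2 × 1.600e-17 J)
Δt_min = 3.296e-18 s = 3.296 as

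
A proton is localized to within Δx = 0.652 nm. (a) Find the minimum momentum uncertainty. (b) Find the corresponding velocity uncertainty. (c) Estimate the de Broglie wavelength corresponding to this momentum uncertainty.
(a) Δp_min = 8.087 × 10^-26 kg·m/s
(b) Δv_min = 48.350 m/s
(c) λ_dB = 8.193 nm

Step-by-step:

(a) From the uncertainty principle:
Δp_min = ℏ/(2Δx) = (1.055e-34 J·s)/(2 × 6.520e-10 m) = 8.087e-26 kg·m/s

(b) The velocity uncertainty:
Δv = Δp/m = (8.087e-26 kg·m/s)/(1.673e-27 kg) = 4.835e+01 m/s = 48.350 m/s

(c) The de Broglie wavelength for this momentum:
λ = h/p = (6.626e-34 J·s)/(8.087e-26 kg·m/s) = 8.193e-09 m = 8.193 nm

Note: The de Broglie wavelength is comparable to the localization size, as expected from wave-particle duality.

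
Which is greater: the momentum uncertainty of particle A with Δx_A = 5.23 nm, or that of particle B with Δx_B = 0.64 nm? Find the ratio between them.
Particle B has the larger minimum momentum uncertainty, by a factor of 8.17.

For each particle, the minimum momentum uncertainty is Δp_min = ℏ/(2Δx):

Particle A: Δp_A = ℏ/(2×5.230e-09 m) = 1.008e-26 kg·m/s
Particle B: Δp_B = ℏ/(2×6.400e-10 m) = 8.239e-26 kg·m/s

Ratio: Δp_B/Δp_A = 8.17

Since Δp_min ∝ 1/Δx, the particle with smaller position uncertainty (B) has larger momentum uncertainty.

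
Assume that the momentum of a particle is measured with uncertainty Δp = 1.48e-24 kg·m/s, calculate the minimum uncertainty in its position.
35.627 pm

Using the Heisenberg uncertainty principle:
ΔxΔp ≥ ℏ/2

The minimum uncertainty in position is:
Δx_min = ℏ/(2Δp)
Δx_min = (1.055e-34 J·s) / (2 × 1.480e-24 kg·m/s)
Δx_min = 3.563e-11 m = 35.627 pm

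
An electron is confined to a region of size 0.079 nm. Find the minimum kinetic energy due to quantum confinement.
1.526 eV

Using the uncertainty principle:

1. Position uncertainty: Δx ≈ 7.900e-11 m
2. Minimum momentum uncertainty: Δp = ℏ/(2Δx) = 6.675e-25 kg·m/s
3. Minimum kinetic energy:
   KE = (Δp)²/(2m) = (6.675e-25)²/(2 × 9.109e-31 kg)
   KE = 2.445e-19 J = 1.526 eV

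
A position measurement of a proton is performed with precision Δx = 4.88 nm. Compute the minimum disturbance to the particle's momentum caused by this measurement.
1.081 × 10^-26 kg·m/s

The uncertainty principle implies that measuring position disturbs momentum:
ΔxΔp ≥ ℏ/2

When we measure position with precision Δx, we necessarily introduce a momentum uncertainty:
Δp ≥ ℏ/(2Δx)
Δp_min = (1.055e-34 J·s) / (2 × 4.880e-09 m)
Δp_min = 1.081e-26 kg·m/s

The more precisely we measure position, the greater the momentum disturbance.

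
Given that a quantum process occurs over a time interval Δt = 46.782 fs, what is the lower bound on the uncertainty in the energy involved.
7.035 meV

Using the energy-time uncertainty principle:
ΔEΔt ≥ ℏ/2

The minimum uncertainty in energy is:
ΔE_min = ℏ/(2Δt)
ΔE_min = (1.055e-34 J·s) / (2 × 4.678e-14 s)
ΔE_min = 1.127e-21 J = 7.035 meV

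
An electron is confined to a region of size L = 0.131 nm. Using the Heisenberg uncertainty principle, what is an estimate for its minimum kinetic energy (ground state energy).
555.035 meV

Using the uncertainty principle to estimate ground state energy:

1. The position uncertainty is approximately the confinement size:
   Δx ≈ L = 1.310e-10 m

2. From ΔxΔp ≥ ℏ/2, the minimum momentum uncertainty is:
   Δp ≈ ℏ/(2L) = 4.025e-25 kg·m/s

3. The kinetic energy is approximately:
   KE ≈ (Δp)²/(2m) = (4.025e-25)²/(2 × 9.109e-31 kg)
   KE ≈ 8.893e-20 J = 555.035 meV

This is an order-of-magnitude estimate of the ground state energy.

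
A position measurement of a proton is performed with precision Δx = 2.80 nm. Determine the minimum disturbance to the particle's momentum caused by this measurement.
1.883 × 10^-26 kg·m/s

The uncertainty principle implies that measuring position disturbs momentum:
ΔxΔp ≥ ℏ/2

When we measure position with precision Δx, we necessarily introduce a momentum uncertainty:
Δp ≥ ℏ/(2Δx)
Δp_min = (1.055e-34 J·s) / (2 × 2.800e-09 m)
Δp_min = 1.883e-26 kg·m/s

The more precisely we measure position, the greater the momentum disturbance.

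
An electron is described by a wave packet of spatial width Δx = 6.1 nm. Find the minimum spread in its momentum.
8.644 × 10^-27 kg·m/s

For a wave packet, the spatial width Δx and momentum spread Δp are related by the uncertainty principle:
ΔxΔp ≥ ℏ/2

The minimum momentum spread is:
Δp_min = ℏ/(2Δx)
Δp_min = (1.055e-34 J·s) / (2 × 6.100e-09 m)
Δp_min = 8.644e-27 kg·m/s

A wave packet cannot have both a well-defined position and well-defined momentum.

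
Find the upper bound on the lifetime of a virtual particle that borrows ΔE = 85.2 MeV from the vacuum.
3.863 ys

Using the energy-time uncertainty principle:
ΔEΔt ≥ ℏ/2

For a virtual particle borrowing energy ΔE, the maximum lifetime is:
Δt_max = ℏ/(2ΔE)

Converting energy:
ΔE = 85.2 MeV = 1.365e-11 J

Δt_max = (1.055e-34 J·s) / (2 × 1.365e-11 J)
Δt_max = 3.863e-24 s = 3.863 ys

Virtual particles with higher borrowed energy exist for shorter times.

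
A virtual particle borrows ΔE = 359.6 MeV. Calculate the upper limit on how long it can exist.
9.152 × 10^-25 s

Using the energy-time uncertainty principle:
ΔEΔt ≥ ℏ/2

For a virtual particle borrowing energy ΔE, the maximum lifetime is:
Δt_max = ℏ/(2ΔE)

Converting energy:
ΔE = 359.6 MeV = 5.761e-11 J

Δt_max = (1.055e-34 J·s) / (2 × 5.761e-11 J)
Δt_max = 9.152e-25 s = 9.152 × 10^-25 s

Virtual particles with higher borrowed energy exist for shorter times.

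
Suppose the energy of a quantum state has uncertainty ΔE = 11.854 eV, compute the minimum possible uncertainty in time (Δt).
27.763 as

Using the energy-time uncertainty principle:
ΔEΔt ≥ ℏ/2

The minimum uncertainty in time is:
Δt_min = ℏ/(2ΔE)
Δt_min = (1.055e-34 J·s) / (2 × 1.899e-18 J)
Δt_min = 2.776e-17 s = 27.763 as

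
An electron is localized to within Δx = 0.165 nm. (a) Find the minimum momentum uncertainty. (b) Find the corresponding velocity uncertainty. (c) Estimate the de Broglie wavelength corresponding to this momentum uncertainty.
(a) Δp_min = 3.196 × 10^-25 kg·m/s
(b) Δv_min = 350.811 km/s
(c) λ_dB = 2.073 nm

Step-by-step:

(a) From the uncertainty principle:
Δp_min = ℏ/(2Δx) = (1.055e-34 J·s)/(2 × 1.650e-10 m) = 3.196e-25 kg·m/s

(b) The velocity uncertainty:
Δv = Δp/m = (3.196e-25 kg·m/s)/(9.109e-31 kg) = 3.508e+05 m/s = 350.811 km/s

(c) The de Broglie wavelength for this momentum:
λ = h/p = (6.626e-34 J·s)/(3.196e-25 kg·m/s) = 2.073e-09 m = 2.073 nm

Note: The de Broglie wavelength is comparable to the localization size, as expected from wave-particle duality.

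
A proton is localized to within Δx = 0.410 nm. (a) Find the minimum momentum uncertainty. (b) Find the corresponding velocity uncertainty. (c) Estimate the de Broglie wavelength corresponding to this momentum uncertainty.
(a) Δp_min = 1.286 × 10^-25 kg·m/s
(b) Δv_min = 76.889 m/s
(c) λ_dB = 5.152 nm

Step-by-step:

(a) From the uncertainty principle:
Δp_min = ℏ/(2Δx) = (1.055e-34 J·s)/(2 × 4.100e-10 m) = 1.286e-25 kg·m/s

(b) The velocity uncertainty:
Δv = Δp/m = (1.286e-25 kg·m/s)/(1.673e-27 kg) = 7.689e+01 m/s = 76.889 m/s

(c) The de Broglie wavelength for this momentum:
λ = h/p = (6.626e-34 J·s)/(1.286e-25 kg·m/s) = 5.152e-09 m = 5.152 nm

Note: The de Broglie wavelength is comparable to the localization size, as expected from wave-particle duality.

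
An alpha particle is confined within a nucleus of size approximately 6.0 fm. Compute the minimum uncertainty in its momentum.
8.788 × 10^-21 kg·m/s

Using the Heisenberg uncertainty principle:
ΔxΔp ≥ ℏ/2

With Δx ≈ L = 6.000e-15 m (the confinement size):
Δp_min = ℏ/(2Δx)
Δp_min = (1.055e-34 J·s) / (2 × 6.000e-15 m)
Δp_min = 8.788e-21 kg·m/s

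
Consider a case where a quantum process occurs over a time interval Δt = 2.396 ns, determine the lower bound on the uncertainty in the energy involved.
137.356 neV

Using the energy-time uncertainty principle:
ΔEΔt ≥ ℏ/2

The minimum uncertainty in energy is:
ΔE_min = ℏ/(2Δt)
ΔE_min = (1.055e-34 J·s) / (2 × 2.396e-09 s)
ΔE_min = 2.201e-26 J = 137.356 neV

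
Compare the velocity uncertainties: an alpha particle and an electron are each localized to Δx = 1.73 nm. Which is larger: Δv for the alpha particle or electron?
The electron has the larger minimum velocity uncertainty, by a ratio of 7294.3.

For both particles, Δp_min = ℏ/(2Δx) = 3.048e-26 kg·m/s (same for both).

The velocity uncertainty is Δv = Δp/m:
- alpha particle: Δv = 3.048e-26 / 6.645e-27 = 4.587e+00 m/s = 4.587 m/s
- electron: Δv = 3.048e-26 / 9.109e-31 = 3.346e+04 m/s = 33.459 km/s

Ratio: 3.346e+04 / 4.587e+00 = 7294.3

The lighter particle has larger velocity uncertainty because Δv ∝ 1/m.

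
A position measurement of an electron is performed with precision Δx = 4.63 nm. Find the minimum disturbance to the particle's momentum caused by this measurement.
1.139 × 10^-26 kg·m/s

The uncertainty principle implies that measuring position disturbs momentum:
ΔxΔp ≥ ℏ/2

When we measure position with precision Δx, we necessarily introduce a momentum uncertainty:
Δp ≥ ℏ/(2Δx)
Δp_min = (1.055e-34 J·s) / (2 × 4.630e-09 m)
Δp_min = 1.139e-26 kg·m/s

The more precisely we measure position, the greater the momentum disturbance.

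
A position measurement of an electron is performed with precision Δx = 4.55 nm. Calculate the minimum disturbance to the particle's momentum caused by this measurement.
1.159 × 10^-26 kg·m/s

The uncertainty principle implies that measuring position disturbs momentum:
ΔxΔp ≥ ℏ/2

When we measure position with precision Δx, we necessarily introduce a momentum uncertainty:
Δp ≥ ℏ/(2Δx)
Δp_min = (1.055e-34 J·s) / (2 × 4.550e-09 m)
Δp_min = 1.159e-26 kg·m/s

The more precisely we measure position, the greater the momentum disturbance.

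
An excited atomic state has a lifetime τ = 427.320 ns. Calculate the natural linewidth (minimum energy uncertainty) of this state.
770.163 peV

Using the energy-time uncertainty principle:
ΔEΔt ≥ ℏ/2

The lifetime τ represents the time uncertainty Δt.
The natural linewidth (minimum energy uncertainty) is:

ΔE = ℏ/(2τ)
ΔE = (1.055e-34 J·s) / (2 × 4.273e-07 s)
ΔE = 1.234e-28 J = 770.163 peV

This natural linewidth limits the precision of spectroscopic measurements.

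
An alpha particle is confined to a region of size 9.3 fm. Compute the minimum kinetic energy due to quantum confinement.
15.098 keV

Using the uncertainty principle:

1. Position uncertainty: Δx ≈ 9.300e-15 m
2. Minimum momentum uncertainty: Δp = ℏ/(2Δx) = 5.670e-21 kg·m/s
3. Minimum kinetic energy:
   KE = (Δp)²/(2m) = (5.670e-21)²/(2 × 6.645e-27 kg)
   KE = 2.419e-15 J = 15.098 keV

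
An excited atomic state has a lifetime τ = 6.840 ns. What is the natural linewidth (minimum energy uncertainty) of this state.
48.115 neV

Using the energy-time uncertainty principle:
ΔEΔt ≥ ℏ/2

The lifetime τ represents the time uncertainty Δt.
The natural linewidth (minimum energy uncertainty) is:

ΔE = ℏ/(2τ)
ΔE = (1.055e-34 J·s) / (2 × 6.840e-09 s)
ΔE = 7.709e-27 J = 48.115 neV

This natural linewidth limits the precision of spectroscopic measurements.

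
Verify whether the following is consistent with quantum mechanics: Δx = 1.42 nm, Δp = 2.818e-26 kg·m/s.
No, it violates the uncertainty principle (impossible measurement).

Calculate the product ΔxΔp:
ΔxΔp = (1.420e-09 m) × (2.818e-26 kg·m/s)
ΔxΔp = 4.002e-35 J·s

Compare to the minimum allowed value ℏ/2:
ℏ/2 = 5.273e-35 J·s

Since ΔxΔp = 4.002e-35 J·s < 5.273e-35 J·s = ℏ/2,
the measurement violates the uncertainty principle.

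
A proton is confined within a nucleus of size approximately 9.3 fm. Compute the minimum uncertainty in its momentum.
5.670 × 10^-21 kg·m/s

Using the Heisenberg uncertainty principle:
ΔxΔp ≥ ℏ/2

With Δx ≈ L = 9.300e-15 m (the confinement size):
Δp_min = ℏ/(2Δx)
Δp_min = (1.055e-34 J·s) / (2 × 9.300e-15 m)
Δp_min = 5.670e-21 kg·m/s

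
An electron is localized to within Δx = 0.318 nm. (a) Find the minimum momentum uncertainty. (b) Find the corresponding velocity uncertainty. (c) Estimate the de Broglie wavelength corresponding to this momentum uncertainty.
(a) Δp_min = 1.658 × 10^-25 kg·m/s
(b) Δv_min = 182.025 km/s
(c) λ_dB = 3.996 nm

Step-by-step:

(a) From the uncertainty principle:
Δp_min = ℏ/(2Δx) = (1.055e-34 J·s)/(2 × 3.180e-10 m) = 1.658e-25 kg·m/s

(b) The velocity uncertainty:
Δv = Δp/m = (1.658e-25 kg·m/s)/(9.109e-31 kg) = 1.820e+05 m/s = 182.025 km/s

(c) The de Broglie wavelength for this momentum:
λ = h/p = (6.626e-34 J·s)/(1.658e-25 kg·m/s) = 3.996e-09 m = 3.996 nm

Note: The de Broglie wavelength is comparable to the localization size, as expected from wave-particle duality.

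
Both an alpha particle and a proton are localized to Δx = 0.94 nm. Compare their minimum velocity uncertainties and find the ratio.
The proton has the larger minimum velocity uncertainty, by a ratio of 4.0.

For both particles, Δp_min = ℏ/(2Δx) = 5.609e-26 kg·m/s (same for both).

The velocity uncertainty is Δv = Δp/m:
- alpha particle: Δv = 5.609e-26 / 6.645e-27 = 8.442e+00 m/s = 8.442 m/s
- proton: Δv = 5.609e-26 / 1.673e-27 = 3.354e+01 m/s = 33.537 m/s

Ratio: 3.354e+01 / 8.442e+00 = 4.0

The lighter particle has larger velocity uncertainty because Δv ∝ 1/m.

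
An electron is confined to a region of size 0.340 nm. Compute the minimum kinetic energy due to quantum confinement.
82.396 meV

Using the uncertainty principle:

1. Position uncertainty: Δx ≈ 3.400e-10 m
2. Minimum momentum uncertainty: Δp = ℏ/(2Δx) = 1.551e-25 kg·m/s
3. Minimum kinetic energy:
   KE = (Δp)²/(2m) = (1.551e-25)²/(2 × 9.109e-31 kg)
   KE = 1.320e-20 J = 82.396 meV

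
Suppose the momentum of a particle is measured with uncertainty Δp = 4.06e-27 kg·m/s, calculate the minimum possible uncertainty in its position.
12.987 nm

Using the Heisenberg uncertainty principle:
ΔxΔp ≥ ℏ/2

The minimum uncertainty in position is:
Δx_min = ℏ/(2Δp)
Δx_min = (1.055e-34 J·s) / (2 × 4.060e-27 kg·m/s)
Δx_min = 1.299e-08 m = 12.987 nm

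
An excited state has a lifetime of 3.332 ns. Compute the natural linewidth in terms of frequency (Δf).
23.883 MHz

Using the energy-time uncertainty principle and E = hf:
ΔEΔt ≥ ℏ/2
hΔf·Δt ≥ ℏ/2

The minimum frequency uncertainty is:
Δf = ℏ/(2hτ) = 1/(4πτ)
Δf = 1/(4π × 3.332e-09 s)
Δf = 2.388e+07 Hz = 23.883 MHz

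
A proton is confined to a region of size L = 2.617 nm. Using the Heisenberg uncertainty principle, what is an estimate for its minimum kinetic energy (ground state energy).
757.437 neV

Using the uncertainty principle to estimate ground state energy:

1. The position uncertainty is approximately the confinement size:
   Δx ≈ L = 2.617e-09 m

2. From ΔxΔp ≥ ℏ/2, the minimum momentum uncertainty is:
   Δp ≈ ℏ/(2L) = 2.015e-26 kg·m/s

3. The kinetic energy is approximately:
   KE ≈ (Δp)²/(2m) = (2.015e-26)²/(2 × 1.673e-27 kg)
   KE ≈ 1.214e-25 J = 757.437 neV

This is an order-of-magnitude estimate of the ground state energy.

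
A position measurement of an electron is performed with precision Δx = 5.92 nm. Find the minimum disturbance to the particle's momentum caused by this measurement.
8.907 × 10^-27 kg·m/s

The uncertainty principle implies that measuring position disturbs momentum:
ΔxΔp ≥ ℏ/2

When we measure position with precision Δx, we necessarily introduce a momentum uncertainty:
Δp ≥ ℏ/(2Δx)
Δp_min = (1.055e-34 J·s) / (2 × 5.920e-09 m)
Δp_min = 8.907e-27 kg·m/s

The more precisely we measure position, the greater the momentum disturbance.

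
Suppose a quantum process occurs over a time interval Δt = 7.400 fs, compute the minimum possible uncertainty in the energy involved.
44.474 meV

Using the energy-time uncertainty principle:
ΔEΔt ≥ ℏ/2

The minimum uncertainty in energy is:
ΔE_min = ℏ/(2Δt)
ΔE_min = (1.055e-34 J·s) / (2 × 7.400e-15 s)
ΔE_min = 7.125e-21 J = 44.474 meV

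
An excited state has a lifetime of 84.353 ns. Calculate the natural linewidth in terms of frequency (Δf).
943.386 kHz

Using the energy-time uncertainty principle and E = hf:
ΔEΔt ≥ ℏ/2
hΔf·Δt ≥ ℏ/2

The minimum frequency uncertainty is:
Δf = ℏ/(2hτ) = 1/(4πτ)
Δf = 1/(4π × 8.435e-08 s)
Δf = 9.434e+05 Hz = 943.386 kHz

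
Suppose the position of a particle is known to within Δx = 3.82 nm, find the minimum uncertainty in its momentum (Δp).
1.380 × 10^-26 kg·m/s

Using the Heisenberg uncertainty principle:
ΔxΔp ≥ ℏ/2

The minimum uncertainty in momentum is:
Δp_min = ℏ/(2Δx)
Δp_min = (1.055e-34 J·s) / (2 × 3.820e-09 m)
Δp_min = 1.380e-26 kg·m/s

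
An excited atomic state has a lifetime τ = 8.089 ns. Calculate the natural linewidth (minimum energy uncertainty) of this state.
40.686 neV

Using the energy-time uncertainty principle:
ΔEΔt ≥ ℏ/2

The lifetime τ represents the time uncertainty Δt.
The natural linewidth (minimum energy uncertainty) is:

ΔE = ℏ/(2τ)
ΔE = (1.055e-34 J·s) / (2 × 8.089e-09 s)
ΔE = 6.519e-27 J = 40.686 neV

This natural linewidth limits the precision of spectroscopic measurements.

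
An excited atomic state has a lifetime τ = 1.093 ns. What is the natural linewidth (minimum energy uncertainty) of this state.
301.103 neV

Using the energy-time uncertainty principle:
ΔEΔt ≥ ℏ/2

The lifetime τ represents the time uncertainty Δt.
The natural linewidth (minimum energy uncertainty) is:

ΔE = ℏ/(2τ)
ΔE = (1.055e-34 J·s) / (2 × 1.093e-09 s)
ΔE = 4.824e-26 J = 301.103 neV

This natural linewidth limits the precision of spectroscopic measurements.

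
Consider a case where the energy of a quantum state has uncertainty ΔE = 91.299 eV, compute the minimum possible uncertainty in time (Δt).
3.605 as

Using the energy-time uncertainty principle:
ΔEΔt ≥ ℏ/2

The minimum uncertainty in time is:
Δt_min = ℏ/(2ΔE)
Δt_min = (1.055e-34 J·s) / (2 × 1.463e-17 J)
Δt_min = 3.605e-18 s = 3.605 as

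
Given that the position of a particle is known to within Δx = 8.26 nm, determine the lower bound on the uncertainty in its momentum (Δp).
6.384 × 10^-27 kg·m/s

Using the Heisenberg uncertainty principle:
ΔxΔp ≥ ℏ/2

The minimum uncertainty in momentum is:
Δp_min = ℏ/(2Δx)
Δp_min = (1.055e-34 J·s) / (2 × 8.260e-09 m)
Δp_min = 6.384e-27 kg·m/s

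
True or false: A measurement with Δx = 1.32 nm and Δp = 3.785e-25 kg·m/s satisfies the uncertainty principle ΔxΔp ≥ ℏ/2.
Yes, it satisfies the uncertainty principle.

Calculate the product ΔxΔp:
ΔxΔp = (1.320e-09 m) × (3.785e-25 kg·m/s)
ΔxΔp = 4.996e-34 J·s

Compare to the minimum allowed value ℏ/2:
ℏ/2 = 5.273e-35 J·s

Since ΔxΔp = 4.996e-34 J·s ≥ 5.273e-35 J·s = ℏ/2,
the measurement satisfies the uncertainty principle.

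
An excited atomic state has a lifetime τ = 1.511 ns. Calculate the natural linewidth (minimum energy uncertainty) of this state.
217.807 neV

Using the energy-time uncertainty principle:
ΔEΔt ≥ ℏ/2

The lifetime τ represents the time uncertainty Δt.
The natural linewidth (minimum energy uncertainty) is:

ΔE = ℏ/(2τ)
ΔE = (1.055e-34 J·s) / (2 × 1.511e-09 s)
ΔE = 3.490e-26 J = 217.807 neV

This natural linewidth limits the precision of spectroscopic measurements.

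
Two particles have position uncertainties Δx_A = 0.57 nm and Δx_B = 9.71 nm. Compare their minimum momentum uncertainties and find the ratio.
Particle A has the larger minimum momentum uncertainty, by a factor of 17.04.

For each particle, the minimum momentum uncertainty is Δp_min = ℏ/(2Δx):

Particle A: Δp_A = ℏ/(2×5.700e-10 m) = 9.251e-26 kg·m/s
Particle B: Δp_B = ℏ/(2×9.710e-09 m) = 5.430e-27 kg·m/s

Ratio: Δp_A/Δp_B = 17.04

Since Δp_min ∝ 1/Δx, the particle with smaller position uncertainty (A) has larger momentum uncertainty.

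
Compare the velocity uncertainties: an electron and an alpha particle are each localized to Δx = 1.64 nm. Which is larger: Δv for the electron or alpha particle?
The electron has the larger minimum velocity uncertainty, by a ratio of 7294.3.

For both particles, Δp_min = ℏ/(2Δx) = 3.215e-26 kg·m/s (same for both).

The velocity uncertainty is Δv = Δp/m:
- electron: Δv = 3.215e-26 / 9.109e-31 = 3.530e+04 m/s = 35.295 km/s
- alpha particle: Δv = 3.215e-26 / 6.645e-27 = 4.839e+00 m/s = 4.839 m/s

Ratio: 3.530e+04 / 4.839e+00 = 7294.3

The lighter particle has larger velocity uncertainty because Δv ∝ 1/m.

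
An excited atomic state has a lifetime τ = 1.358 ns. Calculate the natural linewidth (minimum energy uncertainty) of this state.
242.346 neV

Using the energy-time uncertainty principle:
ΔEΔt ≥ ℏ/2

The lifetime τ represents the time uncertainty Δt.
The natural linewidth (minimum energy uncertainty) is:

ΔE = ℏ/(2τ)
ΔE = (1.055e-34 J·s) / (2 × 1.358e-09 s)
ΔE = 3.883e-26 J = 242.346 neV

This natural linewidth limits the precision of spectroscopic measurements.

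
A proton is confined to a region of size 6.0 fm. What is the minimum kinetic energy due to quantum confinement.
144.096 keV

Using the uncertainty principle:

1. Position uncertainty: Δx ≈ 6.000e-15 m
2. Minimum momentum uncertainty: Δp = ℏ/(2Δx) = 8.788e-21 kg·m/s
3. Minimum kinetic energy:
   KE = (Δp)²/(2m) = (8.788e-21)²/(2 × 1.673e-27 kg)
   KE = 2.309e-14 J = 144.096 keV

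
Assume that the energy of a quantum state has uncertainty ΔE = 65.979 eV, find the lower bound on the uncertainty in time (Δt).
4.988 as

Using the energy-time uncertainty principle:
ΔEΔt ≥ ℏ/2

The minimum uncertainty in time is:
Δt_min = ℏ/(2ΔE)
Δt_min = (1.055e-34 J·s) / (2 × 1.057e-17 J)
Δt_min = 4.988e-18 s = 4.988 as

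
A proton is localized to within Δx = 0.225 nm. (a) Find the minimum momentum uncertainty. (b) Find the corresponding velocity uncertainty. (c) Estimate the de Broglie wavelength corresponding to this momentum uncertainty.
(a) Δp_min = 2.343 × 10^-25 kg·m/s
(b) Δv_min = 140.109 m/s
(c) λ_dB = 2.827 nm

Step-by-step:

(a) From the uncertainty principle:
Δp_min = ℏ/(2Δx) = (1.055e-34 J·s)/(2 × 2.250e-10 m) = 2.343e-25 kg·m/s

(b) The velocity uncertainty:
Δv = Δp/m = (2.343e-25 kg·m/s)/(1.673e-27 kg) = 1.401e+02 m/s = 140.109 m/s

(c) The de Broglie wavelength for this momentum:
λ = h/p = (6.626e-34 J·s)/(2.343e-25 kg·m/s) = 2.827e-09 m = 2.827 nm

Note: The de Broglie wavelength is comparable to the localization size, as expected from wave-particle duality.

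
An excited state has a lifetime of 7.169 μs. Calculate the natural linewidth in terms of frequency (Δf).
11.100 kHz

Using the energy-time uncertainty principle and E = hf:
ΔEΔt ≥ ℏ/2
hΔf·Δt ≥ ℏ/2

The minimum frequency uncertainty is:
Δf = ℏ/(2hτ) = 1/(4πτ)
Δf = 1/(4π × 7.169e-06 s)
Δf = 1.110e+04 Hz = 11.100 kHz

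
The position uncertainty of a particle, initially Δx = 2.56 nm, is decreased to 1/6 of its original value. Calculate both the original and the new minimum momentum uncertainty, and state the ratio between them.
Original Δp_min = 2.060 × 10^-26 kg·m/s; new Δp'_min = 1.236 × 10^-25 kg·m/s; ratio Δp'_min/Δp_min = 6.

From the uncertainty principle ΔxΔp ≥ ℏ/2, the minimum momentum uncertainty is Δp_min = ℏ/(2Δx).

Original (Δx = 2.56 nm = 2.560e-09 m):
Δp_min = (1.055e-34 J·s)/(2 × 2.560e-09 m) = 2.060e-26 kg·m/s

When Δx → (1/6)Δx:
Δp'_min = ℏ/(2 × (1/6)Δx) = 6 × ℏ/(2Δx) = 6 × Δp_min
Δp'_min = 6 × 2.060e-26 kg·m/s = 1.236e-25 kg·m/s

Since Δp_min ∝ 1/Δx, when Δx is decreased to 1/6 of its original value, Δp_min increases to 6 times its original value.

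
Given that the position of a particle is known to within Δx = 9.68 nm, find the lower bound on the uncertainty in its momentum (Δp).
5.447 × 10^-27 kg·m/s

Using the Heisenberg uncertainty principle:
ΔxΔp ≥ ℏ/2

The minimum uncertainty in momentum is:
Δp_min = ℏ/(2Δx)
Δp_min = (1.055e-34 J·s) / (2 × 9.680e-09 m)
Δp_min = 5.447e-27 kg·m/s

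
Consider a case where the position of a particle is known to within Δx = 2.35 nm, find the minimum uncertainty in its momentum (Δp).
2.244 × 10^-26 kg·m/s

Using the Heisenberg uncertainty principle:
ΔxΔp ≥ ℏ/2

The minimum uncertainty in momentum is:
Δp_min = ℏ/(2Δx)
Δp_min = (1.055e-34 J·s) / (2 × 2.350e-09 m)
Δp_min = 2.244e-26 kg·m/s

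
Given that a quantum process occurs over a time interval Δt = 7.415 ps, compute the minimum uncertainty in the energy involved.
44.384 μeV

Using the energy-time uncertainty principle:
ΔEΔt ≥ ℏ/2

The minimum uncertainty in energy is:
ΔE_min = ℏ/(2Δt)
ΔE_min = (1.055e-34 J·s) / (2 × 7.415e-12 s)
ΔE_min = 7.111e-24 J = 44.384 μeV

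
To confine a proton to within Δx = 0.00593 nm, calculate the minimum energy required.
147.518 meV

Localizing a particle requires giving it sufficient momentum uncertainty:

1. From uncertainty principle: Δp ≥ ℏ/(2Δx)
   Δp_min = (1.055e-34 J·s) / (2 × 5.930e-12 m)
   Δp_min = 8.892e-24 kg·m/s

2. This momentum uncertainty corresponds to kinetic energy:
   KE ≈ (Δp)²/(2m) = (8.892e-24)²/(2 × 1.673e-27 kg)
   KE = 2.363e-20 J = 147.518 meV

Tighter localization requires more energy.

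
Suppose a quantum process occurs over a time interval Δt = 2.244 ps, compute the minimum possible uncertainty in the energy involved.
146.660 μeV

Using the energy-time uncertainty principle:
ΔEΔt ≥ ℏ/2

The minimum uncertainty in energy is:
ΔE_min = ℏ/(2Δt)
ΔE_min = (1.055e-34 J·s) / (2 × 2.244e-12 s)
ΔE_min = 2.350e-23 J = 146.660 μeV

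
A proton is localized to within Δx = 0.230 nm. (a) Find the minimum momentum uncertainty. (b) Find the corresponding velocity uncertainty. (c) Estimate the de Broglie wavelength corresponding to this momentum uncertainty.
(a) Δp_min = 2.293 × 10^-25 kg·m/s
(b) Δv_min = 137.063 m/s
(c) λ_dB = 2.890 nm

Step-by-step:

(a) From the uncertainty principle:
Δp_min = ℏ/(2Δx) = (1.055e-34 J·s)/(2 × 2.300e-10 m) = 2.293e-25 kg·m/s

(b) The velocity uncertainty:
Δv = Δp/m = (2.293e-25 kg·m/s)/(1.673e-27 kg) = 1.371e+02 m/s = 137.063 m/s

(c) The de Broglie wavelength for this momentum:
λ = h/p = (6.626e-34 J·s)/(2.293e-25 kg·m/s) = 2.890e-09 m = 2.890 nm

Note: The de Broglie wavelength is comparable to the localization size, as expected from wave-particle duality.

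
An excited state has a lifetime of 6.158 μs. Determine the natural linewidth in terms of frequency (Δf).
12.923 kHz

Using the energy-time uncertainty principle and E = hf:
ΔEΔt ≥ ℏ/2
hΔf·Δt ≥ ℏ/2

The minimum frequency uncertainty is:
Δf = ℏ/(2hτ) = 1/(4πτ)
Δf = 1/(4π × 6.158e-06 s)
Δf = 1.292e+04 Hz = 12.923 kHz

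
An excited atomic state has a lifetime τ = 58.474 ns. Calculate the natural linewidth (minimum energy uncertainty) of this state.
5.628 neV

Using the energy-time uncertainty principle:
ΔEΔt ≥ ℏ/2

The lifetime τ represents the time uncertainty Δt.
The natural linewidth (minimum energy uncertainty) is:

ΔE = ℏ/(2τ)
ΔE = (1.055e-34 J·s) / (2 × 5.847e-08 s)
ΔE = 9.017e-28 J = 5.628 neV

This natural linewidth limits the precision of spectroscopic measurements.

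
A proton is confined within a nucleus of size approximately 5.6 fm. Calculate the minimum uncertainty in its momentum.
9.416 × 10^-21 kg·m/s

Using the Heisenberg uncertainty principle:
ΔxΔp ≥ ℏ/2

With Δx ≈ L = 5.600e-15 m (the confinement size):
Δp_min = ℏ/(2Δx)
Δp_min = (1.055e-34 J·s) / (2 × 5.600e-15 m)
Δp_min = 9.416e-21 kg·m/s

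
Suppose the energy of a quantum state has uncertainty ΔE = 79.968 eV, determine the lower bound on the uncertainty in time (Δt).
4.115 as

Using the energy-time uncertainty principle:
ΔEΔt ≥ ℏ/2

The minimum uncertainty in time is:
Δt_min = ℏ/(2ΔE)
Δt_min = (1.055e-34 J·s) / (2 × 1.281e-17 J)
Δt_min = 4.115e-18 s = 4.115 as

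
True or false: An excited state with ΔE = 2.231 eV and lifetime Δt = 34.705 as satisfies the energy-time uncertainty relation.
No, it violates the uncertainty relation.

Calculate the product ΔEΔt:
ΔE = 2.231 eV = 3.574e-19 J
ΔEΔt = (3.574e-19 J) × (3.470e-17 s)
ΔEΔt = 1.241e-35 J·s

Compare to the minimum allowed value ℏ/2:
ℏ/2 = 5.273e-35 J·s

Since ΔEΔt = 1.241e-35 J·s < 5.273e-35 J·s = ℏ/2,
this violates the uncertainty relation.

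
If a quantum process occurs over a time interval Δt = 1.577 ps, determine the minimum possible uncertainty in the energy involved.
208.691 μeV

Using the energy-time uncertainty principle:
ΔEΔt ≥ ℏ/2

The minimum uncertainty in energy is:
ΔE_min = ℏ/(2Δt)
ΔE_min = (1.055e-34 J·s) / (2 × 1.577e-12 s)
ΔE_min = 3.344e-23 J = 208.691 μeV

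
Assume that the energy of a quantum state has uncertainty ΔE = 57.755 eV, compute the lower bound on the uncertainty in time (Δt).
5.698 as

Using the energy-time uncertainty principle:
ΔEΔt ≥ ℏ/2

The minimum uncertainty in time is:
Δt_min = ℏ/(2ΔE)
Δt_min = (1.055e-34 J·s) / (2 × 9.253e-18 J)
Δt_min = 5.698e-18 s = 5.698 as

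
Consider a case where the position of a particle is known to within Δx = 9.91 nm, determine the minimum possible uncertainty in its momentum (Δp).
5.321 × 10^-27 kg·m/s

Using the Heisenberg uncertainty principle:
ΔxΔp ≥ ℏ/2

The minimum uncertainty in momentum is:
Δp_min = ℏ/(2Δx)
Δp_min = (1.055e-34 J·s) / (2 × 9.910e-09 m)
Δp_min = 5.321e-27 kg·m/s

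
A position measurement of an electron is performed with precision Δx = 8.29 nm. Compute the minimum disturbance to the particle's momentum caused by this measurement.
6.361 × 10^-27 kg·m/s

The uncertainty principle implies that measuring position disturbs momentum:
ΔxΔp ≥ ℏ/2

When we measure position with precision Δx, we necessarily introduce a momentum uncertainty:
Δp ≥ ℏ/(2Δx)
Δp_min = (1.055e-34 J·s) / (2 × 8.290e-09 m)
Δp_min = 6.361e-27 kg·m/s

The more precisely we measure position, the greater the momentum disturbance.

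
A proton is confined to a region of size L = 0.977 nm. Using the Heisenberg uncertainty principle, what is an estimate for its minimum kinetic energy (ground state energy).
5.435 μeV

Using the uncertainty principle to estimate ground state energy:

1. The position uncertainty is approximately the confinement size:
   Δx ≈ L = 9.770e-10 m

2. From ΔxΔp ≥ ℏ/2, the minimum momentum uncertainty is:
   Δp ≈ ℏ/(2L) = 5.397e-26 kg·m/s

3. The kinetic energy is approximately:
   KE ≈ (Δp)²/(2m) = (5.397e-26)²/(2 × 1.673e-27 kg)
   KE ≈ 8.707e-25 J = 5.435 μeV

This is an order-of-magnitude estimate of the ground state energy.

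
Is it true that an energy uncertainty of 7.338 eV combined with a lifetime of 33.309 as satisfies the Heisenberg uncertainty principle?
No, it violates the uncertainty relation.

Calculate the product ΔEΔt:
ΔE = 7.338 eV = 1.176e-18 J
ΔEΔt = (1.176e-18 J) × (3.331e-17 s)
ΔEΔt = 3.916e-35 J·s

Compare to the minimum allowed value ℏ/2:
ℏ/2 = 5.273e-35 J·s

Since ΔEΔt = 3.916e-35 J·s < 5.273e-35 J·s = ℏ/2,
this violates the uncertainty relation.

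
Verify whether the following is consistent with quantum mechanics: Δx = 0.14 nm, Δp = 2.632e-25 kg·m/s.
No, it violates the uncertainty principle (impossible measurement).

Calculate the product ΔxΔp:
ΔxΔp = (1.400e-10 m) × (2.632e-25 kg·m/s)
ΔxΔp = 3.685e-35 J·s

Compare to the minimum allowed value ℏ/2:
ℏ/2 = 5.273e-35 J·s

Since ΔxΔp = 3.685e-35 J·s < 5.273e-35 J·s = ℏ/2,
the measurement violates the uncertainty principle.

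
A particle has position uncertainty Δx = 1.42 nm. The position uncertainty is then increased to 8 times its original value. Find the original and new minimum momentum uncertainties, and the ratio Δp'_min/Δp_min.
Original Δp_min = 3.713 × 10^-26 kg·m/s; new Δp'_min = 4.642 × 10^-27 kg·m/s; ratio Δp'_min/Δp_min = 1/8.

From the uncertainty principle ΔxΔp ≥ ℏ/2, the minimum momentum uncertainty is Δp_min = ℏ/(2Δx).

Original (Δx = 1.42 nm = 1.420e-09 m):
Δp_min = (1.055e-34 J·s)/(2 × 1.420e-09 m) = 3.713e-26 kg·m/s

When Δx → 8Δx:
Δp'_min = ℏ/(2 × 8Δx) = (1/8) × ℏ/(2Δx) = (1/8) × Δp_min
Δp'_min = 1/8 × 3.713e-26 kg·m/s = 4.642e-27 kg·m/s

Since Δp_min ∝ 1/Δx, when Δx is increased to 8 times its original value, Δp_min decreases to 1/8 of its original value.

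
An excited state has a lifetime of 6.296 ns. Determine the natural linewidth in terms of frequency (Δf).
12.639 MHz

Using the energy-time uncertainty principle and E = hf:
ΔEΔt ≥ ℏ/2
hΔf·Δt ≥ ℏ/2

The minimum frequency uncertainty is:
Δf = ℏ/(2hτ) = 1/(4πτ)
Δf = 1/(4π × 6.296e-09 s)
Δf = 1.264e+07 Hz = 12.639 MHz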